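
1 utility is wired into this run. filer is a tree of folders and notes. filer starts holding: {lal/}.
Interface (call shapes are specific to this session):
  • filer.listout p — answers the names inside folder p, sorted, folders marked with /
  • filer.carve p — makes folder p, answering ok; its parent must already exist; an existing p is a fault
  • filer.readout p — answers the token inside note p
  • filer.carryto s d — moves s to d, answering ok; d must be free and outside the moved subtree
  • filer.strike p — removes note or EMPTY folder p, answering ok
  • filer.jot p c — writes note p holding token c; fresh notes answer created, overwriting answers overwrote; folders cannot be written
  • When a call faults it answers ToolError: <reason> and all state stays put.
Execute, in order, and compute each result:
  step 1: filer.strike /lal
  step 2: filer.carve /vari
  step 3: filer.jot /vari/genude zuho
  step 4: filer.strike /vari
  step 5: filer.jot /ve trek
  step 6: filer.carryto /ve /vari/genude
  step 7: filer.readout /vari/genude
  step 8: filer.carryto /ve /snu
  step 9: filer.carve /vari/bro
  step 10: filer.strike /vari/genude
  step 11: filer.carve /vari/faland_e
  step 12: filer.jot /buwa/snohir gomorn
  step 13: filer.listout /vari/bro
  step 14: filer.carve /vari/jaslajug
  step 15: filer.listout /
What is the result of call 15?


Act: filer.strike[p: /lal]
Obs: ok
Act: filer.carve[p: /vari]
Obs: ok
Act: filer.jot[p: /vari/genude; c: zuho]
Obs: created
Act: filer.strike[p: /vari]
Obs: ToolError: not empty
Act: filer.jot[p: /ve; c: trek]
Obs: created
Act: filer.carryto[s: /ve; d: /vari/genude]
Obs: ToolError: exists
Act: filer.readout[p: /vari/genude]
Obs: zuho
Act: filer.carryto[s: /ve; d: /snu]
Obs: ok
Act: filer.carve[p: /vari/bro]
Obs: ok
Act: filer.strike[p: /vari/genude]
Obs: ok
Act: filer.carve[p: /vari/faland_e]
Obs: ok
Act: filer.jot[p: /buwa/snohir; c: gomorn]
Obs: ToolError: no parent
Act: filer.listout[p: /vari/bro]
Obs: []
Act: filer.carve[p: /vari/jaslajug]
Obs: ok
Act: filer.listout[p: /]
Obs: [snu, vari/]

Answer: [snu, vari/]


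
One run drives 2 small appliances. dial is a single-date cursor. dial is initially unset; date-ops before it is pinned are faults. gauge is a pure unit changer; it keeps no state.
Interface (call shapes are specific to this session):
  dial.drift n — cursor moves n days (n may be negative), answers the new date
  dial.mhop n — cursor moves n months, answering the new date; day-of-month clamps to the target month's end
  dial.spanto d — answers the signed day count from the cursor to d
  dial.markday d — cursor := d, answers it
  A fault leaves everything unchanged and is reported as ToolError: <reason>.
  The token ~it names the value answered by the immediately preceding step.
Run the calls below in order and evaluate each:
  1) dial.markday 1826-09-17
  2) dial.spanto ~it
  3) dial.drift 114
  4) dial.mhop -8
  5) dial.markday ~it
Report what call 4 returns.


·→ dial.markday(d: 1826-09-17)
·← 1826-09-17
·→ dial.spanto(d: ~it)
·← 0
·→ dial.drift(n: 114)
·← 1827-01-09
·→ dial.mhop(n: -8)
·← 1826-05-09
·→ dial.markday(d: ~it)
·← 1826-05-09

Answer: 1826-05-09


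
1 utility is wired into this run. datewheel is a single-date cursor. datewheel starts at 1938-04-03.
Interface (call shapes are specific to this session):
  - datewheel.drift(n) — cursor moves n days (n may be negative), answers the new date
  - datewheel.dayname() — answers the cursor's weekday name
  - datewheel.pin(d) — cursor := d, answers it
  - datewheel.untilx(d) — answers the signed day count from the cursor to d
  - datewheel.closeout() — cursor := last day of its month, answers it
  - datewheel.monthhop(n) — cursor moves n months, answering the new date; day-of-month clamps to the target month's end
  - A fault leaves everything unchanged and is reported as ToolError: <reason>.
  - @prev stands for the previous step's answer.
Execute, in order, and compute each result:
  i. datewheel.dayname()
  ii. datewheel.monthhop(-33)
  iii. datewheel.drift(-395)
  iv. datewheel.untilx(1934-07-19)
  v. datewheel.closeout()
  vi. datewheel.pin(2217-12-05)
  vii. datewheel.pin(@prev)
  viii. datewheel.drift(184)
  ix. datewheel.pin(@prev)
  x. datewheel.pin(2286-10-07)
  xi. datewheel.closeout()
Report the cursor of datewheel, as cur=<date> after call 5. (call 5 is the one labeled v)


Answer: cur=1934-06-30

Derivation:
>> datewheel.dayname()
<< Sunday
>> datewheel.monthhop(n='-33')
<< 1935-07-03
>> datewheel.drift(n='-395')
<< 1934-06-03
>> datewheel.untilx(d='1934-07-19')
<< 46
>> datewheel.closeout()
<< 1934-06-30
>> datewheel.pin(d='2217-12-05')
<< 2217-12-05
>> datewheel.pin(d='@prev')
<< 2217-12-05
>> datewheel.drift(n='184')
<< 2218-06-07
>> datewheel.pin(d='@prev')
<< 2218-06-07
>> datewheel.pin(d='2286-10-07')
<< 2286-10-07
>> datewheel.closeout()
<< 2286-10-31


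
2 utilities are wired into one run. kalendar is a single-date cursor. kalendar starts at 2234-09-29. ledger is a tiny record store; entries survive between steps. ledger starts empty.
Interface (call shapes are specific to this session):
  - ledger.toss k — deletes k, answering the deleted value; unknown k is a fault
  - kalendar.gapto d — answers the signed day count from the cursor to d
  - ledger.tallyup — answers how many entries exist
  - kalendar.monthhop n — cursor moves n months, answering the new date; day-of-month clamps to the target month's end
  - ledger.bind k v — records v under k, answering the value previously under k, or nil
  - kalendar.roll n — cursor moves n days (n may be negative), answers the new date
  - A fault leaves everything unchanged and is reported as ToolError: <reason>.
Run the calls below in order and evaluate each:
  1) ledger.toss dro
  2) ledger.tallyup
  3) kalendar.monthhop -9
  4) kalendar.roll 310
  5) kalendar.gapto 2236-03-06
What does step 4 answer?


~$ toss k→dro
:: ToolError: no such key dro
~$ tallyup
:: 0
~$ monthhop n→-9
:: 2233-12-29
~$ roll n→310
:: 2234-11-04
~$ gapto d→2236-03-06
:: 488

Answer: 2234-11-04


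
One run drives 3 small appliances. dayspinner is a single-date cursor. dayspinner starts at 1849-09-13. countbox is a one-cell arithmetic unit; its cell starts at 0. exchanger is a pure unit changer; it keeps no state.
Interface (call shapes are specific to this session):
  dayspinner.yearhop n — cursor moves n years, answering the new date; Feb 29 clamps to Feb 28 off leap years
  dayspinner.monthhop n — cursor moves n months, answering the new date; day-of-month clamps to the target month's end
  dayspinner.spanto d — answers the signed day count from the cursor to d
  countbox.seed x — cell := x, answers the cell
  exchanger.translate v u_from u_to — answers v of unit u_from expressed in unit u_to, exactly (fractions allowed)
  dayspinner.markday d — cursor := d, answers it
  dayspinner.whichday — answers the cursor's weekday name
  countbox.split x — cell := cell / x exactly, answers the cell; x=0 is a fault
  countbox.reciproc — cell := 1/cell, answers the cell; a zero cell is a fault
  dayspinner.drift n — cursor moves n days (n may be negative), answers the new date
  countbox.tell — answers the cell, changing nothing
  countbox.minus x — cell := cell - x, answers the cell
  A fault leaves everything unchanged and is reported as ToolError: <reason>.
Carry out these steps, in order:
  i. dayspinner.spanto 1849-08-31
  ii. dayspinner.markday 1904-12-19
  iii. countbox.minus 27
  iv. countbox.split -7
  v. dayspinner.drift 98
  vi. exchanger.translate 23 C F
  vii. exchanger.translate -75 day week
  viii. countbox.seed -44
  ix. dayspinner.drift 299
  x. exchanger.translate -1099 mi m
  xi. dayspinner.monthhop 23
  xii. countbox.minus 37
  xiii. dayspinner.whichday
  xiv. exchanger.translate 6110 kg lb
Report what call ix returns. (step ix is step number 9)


I invoke dayspinner.spanto passing d→1849-08-31: -13.
Next I call dayspinner.markday passing d→1904-12-19, and see 1904-12-19.
I run countbox.minus passing x→27: -27.
Calling countbox.split passing x→-7: 27/7.
I run dayspinner.drift passing n→98, giving 1905-03-27.
I invoke exchanger.translate passing v→23, u_from→C, u_to→F, → 367/5.
Next I call exchanger.translate passing v→-75, u_from→day, u_to→week, → -75/7.
Invoking countbox.seed passing x→-44, → -44.
Using dayspinner.drift passing n→299, giving 1906-01-20.
Using exchanger.translate passing v→-1099, u_from→mi, u_to→m, and see -221083632/125.
I try dayspinner.monthhop passing n→23, giving 1907-12-20.
I use countbox.minus passing x→37, giving -81.
Then dayspinner.whichday(), yielding Friday.
I invoke exchanger.translate passing v→6110, u_from→kg, u_to→lb, — result: 611000000000/45359237.

Answer: 1906-01-20


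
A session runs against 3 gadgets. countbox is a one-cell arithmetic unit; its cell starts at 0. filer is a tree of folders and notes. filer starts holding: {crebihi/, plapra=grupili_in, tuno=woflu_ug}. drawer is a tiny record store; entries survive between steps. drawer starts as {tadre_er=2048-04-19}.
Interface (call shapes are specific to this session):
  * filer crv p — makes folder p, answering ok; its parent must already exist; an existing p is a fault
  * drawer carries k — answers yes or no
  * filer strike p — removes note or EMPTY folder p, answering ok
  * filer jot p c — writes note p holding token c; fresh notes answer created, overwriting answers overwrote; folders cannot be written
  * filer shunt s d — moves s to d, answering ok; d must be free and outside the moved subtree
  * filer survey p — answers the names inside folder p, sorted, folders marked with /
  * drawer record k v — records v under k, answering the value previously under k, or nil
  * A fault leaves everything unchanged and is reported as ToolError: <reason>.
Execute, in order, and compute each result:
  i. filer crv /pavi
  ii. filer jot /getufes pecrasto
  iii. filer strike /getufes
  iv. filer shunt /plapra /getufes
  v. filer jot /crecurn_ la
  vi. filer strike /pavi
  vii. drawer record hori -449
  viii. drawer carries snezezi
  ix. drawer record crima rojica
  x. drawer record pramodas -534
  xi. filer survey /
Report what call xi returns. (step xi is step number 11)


~$ filer crv /pavi
= ok
~$ filer jot /getufes pecrasto
= created
~$ filer strike /getufes
= ok
~$ filer shunt /plapra /getufes
= ok
~$ filer jot /crecurn_ la
= created
~$ filer strike /pavi
= ok
~$ drawer record hori -449
= nil
~$ drawer carries snezezi
= no
~$ drawer record crima rojica
= nil
~$ drawer record pramodas -534
= nil
~$ filer survey /
= [crebihi/, crecurn_, getufes, tuno]

Answer: [crebihi/, crecurn_, getufes, tuno]


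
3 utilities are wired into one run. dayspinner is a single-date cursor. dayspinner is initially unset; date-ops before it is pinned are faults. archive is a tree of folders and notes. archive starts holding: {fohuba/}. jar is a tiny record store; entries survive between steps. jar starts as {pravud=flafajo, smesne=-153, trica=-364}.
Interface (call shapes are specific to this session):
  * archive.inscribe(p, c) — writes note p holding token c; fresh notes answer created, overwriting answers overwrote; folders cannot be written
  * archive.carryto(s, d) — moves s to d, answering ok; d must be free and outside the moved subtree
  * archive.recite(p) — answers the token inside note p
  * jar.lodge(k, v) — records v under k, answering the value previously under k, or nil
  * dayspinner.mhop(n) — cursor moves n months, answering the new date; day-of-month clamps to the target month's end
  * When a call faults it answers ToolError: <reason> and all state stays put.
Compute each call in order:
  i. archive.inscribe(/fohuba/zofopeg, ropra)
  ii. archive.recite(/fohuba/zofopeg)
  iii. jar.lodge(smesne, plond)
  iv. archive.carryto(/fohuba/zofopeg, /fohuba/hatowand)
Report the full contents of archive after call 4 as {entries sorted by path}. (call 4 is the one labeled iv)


Answer: {fohuba/, fohuba/hatowand=ropra}

Derivation:
Invoking archive.inscribe with p: /fohuba/zofopeg, c: ropra, and get created.
I invoke archive.recite with p: /fohuba/zofopeg, giving ropra.
Then jar.lodge with k: smesne, v: plond, and see -153.
Using archive.carryto with s: /fohuba/zofopeg, d: /fohuba/hatowand: ok.


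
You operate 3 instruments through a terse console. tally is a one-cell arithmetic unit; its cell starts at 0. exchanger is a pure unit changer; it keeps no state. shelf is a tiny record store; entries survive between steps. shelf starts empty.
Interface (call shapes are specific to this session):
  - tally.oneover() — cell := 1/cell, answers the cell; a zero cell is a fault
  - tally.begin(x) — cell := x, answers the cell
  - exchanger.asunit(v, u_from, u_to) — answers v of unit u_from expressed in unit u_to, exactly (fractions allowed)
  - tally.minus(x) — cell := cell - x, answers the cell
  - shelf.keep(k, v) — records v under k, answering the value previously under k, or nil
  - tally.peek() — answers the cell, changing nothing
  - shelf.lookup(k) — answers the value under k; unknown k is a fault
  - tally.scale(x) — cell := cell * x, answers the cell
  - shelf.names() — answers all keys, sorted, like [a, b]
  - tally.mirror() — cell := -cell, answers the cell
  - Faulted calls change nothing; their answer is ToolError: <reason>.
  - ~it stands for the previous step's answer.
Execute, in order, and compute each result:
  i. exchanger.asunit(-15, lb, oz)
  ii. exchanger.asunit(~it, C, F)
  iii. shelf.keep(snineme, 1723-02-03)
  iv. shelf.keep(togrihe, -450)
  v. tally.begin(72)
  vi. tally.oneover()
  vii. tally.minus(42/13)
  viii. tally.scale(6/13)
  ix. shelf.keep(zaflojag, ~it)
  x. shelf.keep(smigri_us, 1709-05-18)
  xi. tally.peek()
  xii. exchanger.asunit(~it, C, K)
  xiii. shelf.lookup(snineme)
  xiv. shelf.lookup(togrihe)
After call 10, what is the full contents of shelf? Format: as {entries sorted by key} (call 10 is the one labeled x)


Calling exchanger.asunit passing v→-15, u_from→lb, u_to→oz, — result: -240.
Invoking exchanger.asunit passing v→~it, u_from→C, u_to→F, and get -400.
Invoking shelf.keep passing k→snineme, v→1723-02-03, which returns nil.
Invoking shelf.keep passing k→togrihe, v→-450, — result: nil.
Next I call tally.begin passing x→72, yielding 72.
I call tally.oneover, and get 1/72.
I use tally.minus passing x→42/13, giving -3011/936.
Now I run tally.scale passing x→6/13, which returns -3011/2028.
Next I call shelf.keep passing k→zaflojag, v→~it: nil.
I invoke shelf.keep passing k→smigri_us, v→1709-05-18, giving nil.
I run tally.peek, giving -3011/2028.
I call exchanger.asunit passing v→~it, u_from→C, u_to→K, and get 1377343/5070.
Next I call shelf.lookup passing k→snineme, giving 1723-02-03.
I use shelf.lookup passing k→togrihe, and observe -450.

Answer: {smigri_us=1709-05-18, snineme=1723-02-03, togrihe=-450, zaflojag=-3011/2028}


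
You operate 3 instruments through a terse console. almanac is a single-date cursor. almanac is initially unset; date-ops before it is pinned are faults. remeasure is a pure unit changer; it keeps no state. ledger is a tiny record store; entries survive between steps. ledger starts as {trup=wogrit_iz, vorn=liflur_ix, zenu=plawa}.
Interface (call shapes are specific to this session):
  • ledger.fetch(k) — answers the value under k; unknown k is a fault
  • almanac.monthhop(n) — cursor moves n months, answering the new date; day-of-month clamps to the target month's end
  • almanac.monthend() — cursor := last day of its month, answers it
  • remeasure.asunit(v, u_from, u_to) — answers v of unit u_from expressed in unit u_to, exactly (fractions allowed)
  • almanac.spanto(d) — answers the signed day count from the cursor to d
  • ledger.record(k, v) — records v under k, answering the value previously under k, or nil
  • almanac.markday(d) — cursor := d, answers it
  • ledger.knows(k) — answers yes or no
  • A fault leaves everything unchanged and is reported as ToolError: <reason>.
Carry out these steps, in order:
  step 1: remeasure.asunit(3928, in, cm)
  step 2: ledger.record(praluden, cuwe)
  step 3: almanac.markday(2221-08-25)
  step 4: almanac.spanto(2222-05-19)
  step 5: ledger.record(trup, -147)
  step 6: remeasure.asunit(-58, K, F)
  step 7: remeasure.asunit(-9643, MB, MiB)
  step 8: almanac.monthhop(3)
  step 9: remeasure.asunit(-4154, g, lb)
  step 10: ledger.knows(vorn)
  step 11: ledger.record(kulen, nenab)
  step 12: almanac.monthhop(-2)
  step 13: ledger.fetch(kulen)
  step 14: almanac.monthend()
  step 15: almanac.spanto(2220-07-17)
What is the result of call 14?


Answer: 2221-09-30

Derivation:
==> asunit(v: 3928, u_from: in, u_to: cm)
<== 249428/25
==> record(k: praluden, v: cuwe)
<== nil
==> markday(d: 2221-08-25)
<== 2221-08-25
==> spanto(d: 2222-05-19)
<== 267
==> record(k: trup, v: -147)
<== wogrit_iz
==> asunit(v: -58, u_from: K, u_to: F)
<== -56407/100
==> asunit(v: -9643, u_from: MB, u_to: MiB)
<== -150671875/16384
==> monthhop(n: 3)
<== 2221-11-25
==> asunit(v: -4154, u_from: g, u_to: lb)
<== -415400000/45359237
==> knows(k: vorn)
<== yes
==> record(k: kulen, v: nenab)
<== nil
==> monthhop(n: -2)
<== 2221-09-25
==> fetch(k: kulen)
<== nenab
==> monthend()
<== 2221-09-30
==> spanto(d: 2220-07-17)
<== -440


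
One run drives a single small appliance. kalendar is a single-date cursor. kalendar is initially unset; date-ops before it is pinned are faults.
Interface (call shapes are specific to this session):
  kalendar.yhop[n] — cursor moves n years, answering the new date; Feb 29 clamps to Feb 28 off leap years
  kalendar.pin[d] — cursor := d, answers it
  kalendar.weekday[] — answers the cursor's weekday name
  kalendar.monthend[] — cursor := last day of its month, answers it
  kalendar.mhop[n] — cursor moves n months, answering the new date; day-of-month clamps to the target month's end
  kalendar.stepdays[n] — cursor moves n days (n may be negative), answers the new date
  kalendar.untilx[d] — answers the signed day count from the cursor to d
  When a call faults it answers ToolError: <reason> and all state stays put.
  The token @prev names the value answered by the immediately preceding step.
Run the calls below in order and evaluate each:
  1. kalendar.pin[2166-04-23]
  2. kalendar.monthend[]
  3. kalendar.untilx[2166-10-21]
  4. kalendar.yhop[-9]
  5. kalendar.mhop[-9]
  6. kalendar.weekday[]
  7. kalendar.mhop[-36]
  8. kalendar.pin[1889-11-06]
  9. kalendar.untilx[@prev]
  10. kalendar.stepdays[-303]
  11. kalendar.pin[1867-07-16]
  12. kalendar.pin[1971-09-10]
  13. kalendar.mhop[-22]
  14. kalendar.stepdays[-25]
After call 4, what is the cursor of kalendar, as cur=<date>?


Answer: cur=2157-04-30

Derivation:
$ pin 2166-04-23
  2166-04-23
$ monthend
  2166-04-30
$ untilx 2166-10-21
  174
$ yhop -9
  2157-04-30
$ mhop -9
  2156-07-30
$ weekday
  Friday
$ mhop -36
  2153-07-30
$ pin 1889-11-06
  1889-11-06
$ untilx @prev
  0
$ stepdays -303
  1889-01-07
$ pin 1867-07-16
  1867-07-16
$ pin 1971-09-10
  1971-09-10
$ mhop -22
  1969-11-10
$ stepdays -25
  1969-10-16


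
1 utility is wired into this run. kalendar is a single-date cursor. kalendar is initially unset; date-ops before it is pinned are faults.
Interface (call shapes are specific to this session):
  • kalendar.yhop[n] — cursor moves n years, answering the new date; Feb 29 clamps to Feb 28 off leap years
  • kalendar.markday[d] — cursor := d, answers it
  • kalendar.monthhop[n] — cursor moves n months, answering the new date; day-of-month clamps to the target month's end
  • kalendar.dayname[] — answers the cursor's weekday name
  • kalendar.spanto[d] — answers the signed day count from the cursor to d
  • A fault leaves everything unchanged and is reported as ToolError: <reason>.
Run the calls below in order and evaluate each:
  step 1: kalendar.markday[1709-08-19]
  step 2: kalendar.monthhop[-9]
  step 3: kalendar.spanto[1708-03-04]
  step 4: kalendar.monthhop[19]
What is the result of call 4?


Next I call markday passing d=1709-08-19, giving 1709-08-19.
Now I run monthhop passing n=-9, which returns 1708-11-19.
I try spanto passing d=1708-03-04, giving -260.
I run monthhop passing n=19, → 1710-06-19.

Answer: 1710-06-19


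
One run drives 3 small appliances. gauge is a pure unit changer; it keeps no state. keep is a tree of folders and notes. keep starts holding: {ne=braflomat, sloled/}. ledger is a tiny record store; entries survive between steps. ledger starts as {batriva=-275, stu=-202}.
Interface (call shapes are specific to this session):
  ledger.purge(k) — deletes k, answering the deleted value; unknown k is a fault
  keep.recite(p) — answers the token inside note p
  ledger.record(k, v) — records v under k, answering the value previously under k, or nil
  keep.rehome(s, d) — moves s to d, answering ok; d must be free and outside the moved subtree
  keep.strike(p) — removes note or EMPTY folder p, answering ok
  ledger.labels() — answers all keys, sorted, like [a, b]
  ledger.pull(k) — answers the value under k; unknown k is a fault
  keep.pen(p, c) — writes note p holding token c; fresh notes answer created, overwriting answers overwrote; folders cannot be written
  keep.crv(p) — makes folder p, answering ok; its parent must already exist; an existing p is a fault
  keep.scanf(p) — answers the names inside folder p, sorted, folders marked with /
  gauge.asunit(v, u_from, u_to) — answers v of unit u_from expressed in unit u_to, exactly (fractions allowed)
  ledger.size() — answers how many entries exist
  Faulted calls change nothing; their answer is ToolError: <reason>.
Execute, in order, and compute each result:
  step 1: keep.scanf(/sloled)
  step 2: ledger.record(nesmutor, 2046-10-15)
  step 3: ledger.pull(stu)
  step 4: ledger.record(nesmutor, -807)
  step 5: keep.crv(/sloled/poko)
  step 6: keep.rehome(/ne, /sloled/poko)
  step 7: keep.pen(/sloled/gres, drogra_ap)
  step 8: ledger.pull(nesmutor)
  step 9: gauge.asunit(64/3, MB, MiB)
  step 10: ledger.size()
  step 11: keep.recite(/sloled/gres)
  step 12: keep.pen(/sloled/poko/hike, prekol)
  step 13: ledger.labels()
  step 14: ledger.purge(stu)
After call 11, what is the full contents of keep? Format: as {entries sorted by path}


==> scanf(p→/sloled)
<== []
==> record(k→nesmutor, v→2046-10-15)
<== nil
==> pull(k→stu)
<== -202
==> record(k→nesmutor, v→-807)
<== 2046-10-15
==> crv(p→/sloled/poko)
<== ok
==> rehome(s→/ne, d→/sloled/poko)
<== ToolError: exists
==> pen(p→/sloled/gres, c→drogra_ap)
<== created
==> pull(k→nesmutor)
<== -807
==> asunit(v→64/3, u_from→MB, u_to→MiB)
<== 15625/768
==> size()
<== 3
==> recite(p→/sloled/gres)
<== drogra_ap
==> pen(p→/sloled/poko/hike, c→prekol)
<== created
==> labels()
<== [batriva, nesmutor, stu]
==> purge(k→stu)
<== -202

Answer: {ne=braflomat, sloled/, sloled/gres=drogra_ap, sloled/poko/}


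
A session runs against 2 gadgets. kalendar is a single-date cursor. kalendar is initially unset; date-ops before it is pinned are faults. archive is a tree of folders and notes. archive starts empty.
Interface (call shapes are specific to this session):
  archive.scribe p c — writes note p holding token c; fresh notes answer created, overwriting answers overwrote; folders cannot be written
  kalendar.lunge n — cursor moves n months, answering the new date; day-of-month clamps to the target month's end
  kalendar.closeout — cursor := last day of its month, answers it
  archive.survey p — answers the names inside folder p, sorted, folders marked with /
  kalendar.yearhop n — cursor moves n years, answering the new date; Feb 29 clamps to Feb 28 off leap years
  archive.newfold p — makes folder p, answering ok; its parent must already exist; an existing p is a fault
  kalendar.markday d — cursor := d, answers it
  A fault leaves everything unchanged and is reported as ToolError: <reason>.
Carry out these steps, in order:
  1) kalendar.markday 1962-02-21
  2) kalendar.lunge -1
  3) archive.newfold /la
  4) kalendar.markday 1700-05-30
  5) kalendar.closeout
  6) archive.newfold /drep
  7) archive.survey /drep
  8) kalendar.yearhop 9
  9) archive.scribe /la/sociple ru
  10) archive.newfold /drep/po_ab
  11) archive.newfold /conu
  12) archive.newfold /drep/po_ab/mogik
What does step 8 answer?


Calling kalendar.markday passing 1962-02-21: 1962-02-21.
Now I run kalendar.lunge passing -1, and observe 1962-01-21.
I call archive.newfold passing /la, — result: ok.
I try kalendar.markday passing 1700-05-30, — result: 1700-05-30.
Next I call kalendar.closeout, and see 1700-05-31.
Using archive.newfold passing /drep, which returns ok.
I call archive.survey passing /drep, which returns [].
Then kalendar.yearhop passing 9, — result: 1709-05-31.
Using archive.scribe passing /la/sociple, ru: created.
Calling archive.newfold passing /drep/po_ab, — result: ok.
Calling archive.newfold passing /conu, yielding ok.
I call archive.newfold passing /drep/po_ab/mogik, and see ok.

Answer: 1709-05-31


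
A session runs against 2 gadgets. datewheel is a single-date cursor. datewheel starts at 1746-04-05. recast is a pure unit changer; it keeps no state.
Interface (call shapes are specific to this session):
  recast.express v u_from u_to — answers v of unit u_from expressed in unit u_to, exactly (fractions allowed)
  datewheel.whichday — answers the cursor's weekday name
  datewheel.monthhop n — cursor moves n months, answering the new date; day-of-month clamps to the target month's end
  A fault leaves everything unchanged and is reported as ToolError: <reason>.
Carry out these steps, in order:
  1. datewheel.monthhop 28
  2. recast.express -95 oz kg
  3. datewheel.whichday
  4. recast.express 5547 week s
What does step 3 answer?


Act: datewheel.monthhop[28]
Obs: 1748-08-05
Act: recast.express[-95; oz; kg]
Obs: -861825503/320000000
Act: datewheel.whichday[]
Obs: Monday
Act: recast.express[5547; week; s]
Obs: 3354825600

Answer: Monday


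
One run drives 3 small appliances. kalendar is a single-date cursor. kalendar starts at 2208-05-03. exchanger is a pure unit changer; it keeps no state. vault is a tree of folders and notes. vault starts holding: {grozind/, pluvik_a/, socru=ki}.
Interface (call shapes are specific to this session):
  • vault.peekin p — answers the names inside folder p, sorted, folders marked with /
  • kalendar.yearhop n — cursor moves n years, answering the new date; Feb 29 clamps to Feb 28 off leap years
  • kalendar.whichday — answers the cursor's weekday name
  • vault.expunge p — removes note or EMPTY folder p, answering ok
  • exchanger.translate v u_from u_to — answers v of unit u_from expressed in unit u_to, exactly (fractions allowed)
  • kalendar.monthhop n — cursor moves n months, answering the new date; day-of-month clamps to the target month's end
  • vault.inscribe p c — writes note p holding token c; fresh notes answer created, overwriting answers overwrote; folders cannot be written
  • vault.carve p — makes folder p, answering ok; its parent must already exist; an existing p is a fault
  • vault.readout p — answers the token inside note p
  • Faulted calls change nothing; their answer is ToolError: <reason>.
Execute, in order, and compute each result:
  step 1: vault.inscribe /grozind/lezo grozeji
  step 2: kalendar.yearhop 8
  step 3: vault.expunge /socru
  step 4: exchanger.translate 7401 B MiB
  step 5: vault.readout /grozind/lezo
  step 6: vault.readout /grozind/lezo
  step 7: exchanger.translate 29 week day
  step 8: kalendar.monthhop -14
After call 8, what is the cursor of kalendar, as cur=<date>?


$ vault.inscribe p=/grozind/lezo c=grozeji
= created
$ kalendar.yearhop n=8
= 2216-05-03
$ vault.expunge p=/socru
= ok
$ exchanger.translate v=7401 u_from=B u_to=MiB
= 7401/1048576
$ vault.readout p=/grozind/lezo
= grozeji
$ vault.readout p=/grozind/lezo
= grozeji
$ exchanger.translate v=29 u_from=week u_to=day
= 203
$ kalendar.monthhop n=-14
= 2215-03-03

Answer: cur=2215-03-03


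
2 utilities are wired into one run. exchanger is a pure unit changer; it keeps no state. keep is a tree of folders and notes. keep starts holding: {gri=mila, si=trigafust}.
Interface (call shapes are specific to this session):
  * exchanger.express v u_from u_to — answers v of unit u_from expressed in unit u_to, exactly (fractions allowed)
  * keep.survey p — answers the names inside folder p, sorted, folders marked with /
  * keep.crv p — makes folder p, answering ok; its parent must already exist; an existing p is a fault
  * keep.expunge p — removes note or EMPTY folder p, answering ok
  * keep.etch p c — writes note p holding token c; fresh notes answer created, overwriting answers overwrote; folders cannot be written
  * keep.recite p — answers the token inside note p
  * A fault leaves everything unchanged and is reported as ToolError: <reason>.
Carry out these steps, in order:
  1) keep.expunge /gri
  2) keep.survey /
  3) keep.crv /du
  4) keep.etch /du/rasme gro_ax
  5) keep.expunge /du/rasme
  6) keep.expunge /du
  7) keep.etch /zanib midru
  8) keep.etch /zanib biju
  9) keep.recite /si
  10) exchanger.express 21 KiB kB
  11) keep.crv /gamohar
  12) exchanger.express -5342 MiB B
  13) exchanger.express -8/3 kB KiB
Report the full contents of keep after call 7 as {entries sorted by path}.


Answer: {si=trigafust, zanib=midru}

Derivation:
# keep.expunge(p='/gri') => ok
# keep.survey(p='/') => [si]
# keep.crv(p='/du') => ok
# keep.etch(p='/du/rasme', c='gro_ax') => created
# keep.expunge(p='/du/rasme') => ok
# keep.expunge(p='/du') => ok
# keep.etch(p='/zanib', c='midru') => created
# keep.etch(p='/zanib', c='biju') => overwrote
# keep.recite(p='/si') => trigafust
# exchanger.express(v='21', u_from='KiB', u_to='kB') => 2688/125
# keep.crv(p='/gamohar') => ok
# exchanger.express(v='-5342', u_from='MiB', u_to='B') => -5601492992
# exchanger.express(v='-8/3', u_from='kB', u_to='KiB') => -125/48


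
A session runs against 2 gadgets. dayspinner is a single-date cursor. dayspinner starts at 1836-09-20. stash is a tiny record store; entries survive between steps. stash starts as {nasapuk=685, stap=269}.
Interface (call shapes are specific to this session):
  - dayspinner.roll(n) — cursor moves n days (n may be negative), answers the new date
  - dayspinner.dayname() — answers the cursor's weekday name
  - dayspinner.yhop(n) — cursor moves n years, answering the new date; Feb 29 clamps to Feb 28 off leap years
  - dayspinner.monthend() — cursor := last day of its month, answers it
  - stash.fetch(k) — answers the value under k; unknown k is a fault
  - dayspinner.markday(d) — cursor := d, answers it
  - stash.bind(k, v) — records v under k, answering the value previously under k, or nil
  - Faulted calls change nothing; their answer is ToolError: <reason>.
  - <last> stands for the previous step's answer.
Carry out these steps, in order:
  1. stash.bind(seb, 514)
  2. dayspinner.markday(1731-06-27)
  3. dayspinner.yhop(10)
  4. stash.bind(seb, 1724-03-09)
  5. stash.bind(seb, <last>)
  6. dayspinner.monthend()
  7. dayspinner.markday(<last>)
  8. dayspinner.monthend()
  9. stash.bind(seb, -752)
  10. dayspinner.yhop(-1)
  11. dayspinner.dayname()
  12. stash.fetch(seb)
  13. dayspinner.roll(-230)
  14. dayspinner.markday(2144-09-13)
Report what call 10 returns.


// 1. stash.bind(k: seb, v: 514) => nil
// 2. dayspinner.markday(d: 1731-06-27) => 1731-06-27
// 3. dayspinner.yhop(n: 10) => 1741-06-27
// 4. stash.bind(k: seb, v: 1724-03-09) => 514
// 5. stash.bind(k: seb, v: <last>) => 1724-03-09
// 6. dayspinner.monthend() => 1741-06-30
// 7. dayspinner.markday(d: <last>) => 1741-06-30
// 8. dayspinner.monthend() => 1741-06-30
// 9. stash.bind(k: seb, v: -752) => 514
// 10. dayspinner.yhop(n: -1) => 1740-06-30
// 11. dayspinner.dayname() => Thursday
// 12. stash.fetch(k: seb) => -752
// 13. dayspinner.roll(n: -230) => 1739-11-13
// 14. dayspinner.markday(d: 2144-09-13) => 2144-09-13

Answer: 1740-06-30


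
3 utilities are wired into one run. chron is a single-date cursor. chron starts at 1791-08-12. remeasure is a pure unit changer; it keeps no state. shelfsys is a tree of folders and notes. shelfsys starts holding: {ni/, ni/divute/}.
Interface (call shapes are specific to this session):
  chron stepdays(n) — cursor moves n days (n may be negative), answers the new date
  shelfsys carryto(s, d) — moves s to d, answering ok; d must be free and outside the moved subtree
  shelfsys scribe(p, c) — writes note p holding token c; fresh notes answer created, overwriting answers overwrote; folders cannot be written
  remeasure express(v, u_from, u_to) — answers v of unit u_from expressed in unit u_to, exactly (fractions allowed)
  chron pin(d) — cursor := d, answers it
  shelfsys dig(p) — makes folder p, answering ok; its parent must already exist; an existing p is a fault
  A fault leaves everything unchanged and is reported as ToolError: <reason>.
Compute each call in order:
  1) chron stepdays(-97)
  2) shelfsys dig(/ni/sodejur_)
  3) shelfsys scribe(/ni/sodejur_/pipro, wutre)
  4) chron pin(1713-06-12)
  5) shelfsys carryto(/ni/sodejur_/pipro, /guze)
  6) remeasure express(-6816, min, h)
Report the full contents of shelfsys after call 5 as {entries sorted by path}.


;; 1. chron stepdays(n: -97) -> 1791-05-07
;; 2. shelfsys dig(p: /ni/sodejur_) -> ok
;; 3. shelfsys scribe(p: /ni/sodejur_/pipro, c: wutre) -> created
;; 4. chron pin(d: 1713-06-12) -> 1713-06-12
;; 5. shelfsys carryto(s: /ni/sodejur_/pipro, d: /guze) -> ok
;; 6. remeasure express(v: -6816, u_from: min, u_to: h) -> -568/5

Answer: {guze=wutre, ni/, ni/divute/, ni/sodejur_/}


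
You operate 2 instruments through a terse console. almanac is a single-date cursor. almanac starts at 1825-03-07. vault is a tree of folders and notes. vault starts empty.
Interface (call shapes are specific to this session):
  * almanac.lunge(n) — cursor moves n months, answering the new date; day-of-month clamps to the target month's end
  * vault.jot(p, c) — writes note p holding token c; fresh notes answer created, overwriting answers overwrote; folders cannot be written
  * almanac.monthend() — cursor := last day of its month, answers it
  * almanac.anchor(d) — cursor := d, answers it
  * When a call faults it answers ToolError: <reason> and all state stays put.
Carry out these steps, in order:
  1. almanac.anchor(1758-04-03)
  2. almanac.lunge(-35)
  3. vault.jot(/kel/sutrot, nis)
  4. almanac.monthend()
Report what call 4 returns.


~$ almanac.anchor d='1758-04-03'
= 1758-04-03
~$ almanac.lunge n='-35'
= 1755-05-03
~$ vault.jot p='/kel/sutrot' c='nis'
= ToolError: no parent
~$ almanac.monthend
= 1755-05-31

Answer: 1755-05-31


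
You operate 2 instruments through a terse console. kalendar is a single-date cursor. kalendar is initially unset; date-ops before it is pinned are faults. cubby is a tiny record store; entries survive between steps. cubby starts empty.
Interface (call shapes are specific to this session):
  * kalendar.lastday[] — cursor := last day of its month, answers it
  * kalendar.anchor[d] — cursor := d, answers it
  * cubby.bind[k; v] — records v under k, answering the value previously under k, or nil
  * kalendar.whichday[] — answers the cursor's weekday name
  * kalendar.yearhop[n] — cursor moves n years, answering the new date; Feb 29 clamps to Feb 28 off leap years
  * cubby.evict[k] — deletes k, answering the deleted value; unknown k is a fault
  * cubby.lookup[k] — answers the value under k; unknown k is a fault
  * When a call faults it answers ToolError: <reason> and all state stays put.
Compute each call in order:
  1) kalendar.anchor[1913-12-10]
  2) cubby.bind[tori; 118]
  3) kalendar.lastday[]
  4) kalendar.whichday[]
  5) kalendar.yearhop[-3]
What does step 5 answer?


# anchor(d=1913-12-10) == 1913-12-10
# bind(k=tori, v=118) == nil
# lastday() == 1913-12-31
# whichday() == Wednesday
# yearhop(n=-3) == 1910-12-31

Answer: 1910-12-31


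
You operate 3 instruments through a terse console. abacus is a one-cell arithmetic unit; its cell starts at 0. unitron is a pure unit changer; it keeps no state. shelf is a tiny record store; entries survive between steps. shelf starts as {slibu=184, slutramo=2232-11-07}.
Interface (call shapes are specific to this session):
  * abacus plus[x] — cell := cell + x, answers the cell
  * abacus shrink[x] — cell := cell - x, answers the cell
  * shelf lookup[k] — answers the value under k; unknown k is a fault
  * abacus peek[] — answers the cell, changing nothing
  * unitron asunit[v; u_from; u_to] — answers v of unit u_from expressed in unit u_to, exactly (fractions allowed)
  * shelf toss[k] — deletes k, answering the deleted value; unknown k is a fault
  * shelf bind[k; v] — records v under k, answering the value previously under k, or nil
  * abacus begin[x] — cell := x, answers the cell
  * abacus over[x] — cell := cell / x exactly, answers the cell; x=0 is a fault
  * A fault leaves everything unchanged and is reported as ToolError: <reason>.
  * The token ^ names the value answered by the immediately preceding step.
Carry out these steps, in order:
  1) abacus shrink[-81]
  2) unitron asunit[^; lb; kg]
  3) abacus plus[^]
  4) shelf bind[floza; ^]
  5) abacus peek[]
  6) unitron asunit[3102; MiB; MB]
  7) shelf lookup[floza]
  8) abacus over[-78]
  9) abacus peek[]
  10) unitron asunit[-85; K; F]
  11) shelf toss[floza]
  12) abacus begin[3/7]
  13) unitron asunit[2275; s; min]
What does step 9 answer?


Answer: -3924699399/2600000000

Derivation:
Then abacus shrink passing x: -81, yielding 81.
Invoking unitron asunit passing v: ^, u_from: lb, u_to: kg, and observe 3674098197/100000000.
Now I run abacus plus passing x: ^, giving 11774098197/100000000.
Then shelf bind passing k: floza, v: ^, and observe nil.
I invoke abacus peek(), → 11774098197/100000000.
I use unitron asunit passing v: 3102, u_from: MiB, u_to: MB, → 50823168/15625.
Invoking shelf lookup passing k: floza, — result: 11774098197/100000000.
I invoke abacus over passing x: -78, and see -3924699399/2600000000.
Invoking abacus peek, which returns -3924699399/2600000000.
I run unitron asunit passing v: -85, u_from: K, u_to: F, — result: -61267/100.
I run shelf toss passing k: floza, and observe 11774098197/100000000.
Now I run abacus begin passing x: 3/7, and observe 3/7.
Invoking unitron asunit passing v: 2275, u_from: s, u_to: min: 455/12.


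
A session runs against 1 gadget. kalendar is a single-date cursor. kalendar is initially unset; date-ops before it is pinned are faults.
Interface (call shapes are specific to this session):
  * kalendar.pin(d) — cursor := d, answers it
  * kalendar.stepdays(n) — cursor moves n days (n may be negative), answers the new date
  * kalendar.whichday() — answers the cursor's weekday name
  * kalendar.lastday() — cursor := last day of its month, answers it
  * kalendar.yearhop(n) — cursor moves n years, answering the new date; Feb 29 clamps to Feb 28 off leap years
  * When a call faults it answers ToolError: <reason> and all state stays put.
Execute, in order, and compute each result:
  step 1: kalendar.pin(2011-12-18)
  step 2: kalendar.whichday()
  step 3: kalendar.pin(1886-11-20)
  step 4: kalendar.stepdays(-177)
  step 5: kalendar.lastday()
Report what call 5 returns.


Answer: 1886-05-31

Derivation:
// 1. pin(d='2011-12-18') == 2011-12-18
// 2. whichday() == Sunday
// 3. pin(d='1886-11-20') == 1886-11-20
// 4. stepdays(n='-177') == 1886-05-27
// 5. lastday() == 1886-05-31


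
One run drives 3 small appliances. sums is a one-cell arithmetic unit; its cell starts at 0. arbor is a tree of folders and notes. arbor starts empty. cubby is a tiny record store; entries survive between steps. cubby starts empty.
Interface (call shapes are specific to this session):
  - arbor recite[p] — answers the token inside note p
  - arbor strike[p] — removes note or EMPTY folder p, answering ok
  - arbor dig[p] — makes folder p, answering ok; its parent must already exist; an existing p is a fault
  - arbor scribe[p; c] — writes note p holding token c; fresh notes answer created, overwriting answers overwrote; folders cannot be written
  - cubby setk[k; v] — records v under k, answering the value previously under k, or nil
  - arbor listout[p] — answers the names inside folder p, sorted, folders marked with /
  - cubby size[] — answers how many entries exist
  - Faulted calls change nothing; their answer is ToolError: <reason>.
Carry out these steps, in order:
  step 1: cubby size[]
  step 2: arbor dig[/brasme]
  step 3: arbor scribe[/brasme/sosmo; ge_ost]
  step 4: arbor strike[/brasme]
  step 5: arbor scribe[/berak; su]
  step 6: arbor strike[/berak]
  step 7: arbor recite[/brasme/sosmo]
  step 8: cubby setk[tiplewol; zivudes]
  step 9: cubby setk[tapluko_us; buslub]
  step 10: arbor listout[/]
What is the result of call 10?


Answer: [brasme/]

Derivation:
% cubby size
  0
% arbor dig p: /brasme
  ok
% arbor scribe p: /brasme/sosmo c: ge_ost
  created
% arbor strike p: /brasme
  ToolError: not empty
% arbor scribe p: /berak c: su
  created
% arbor strike p: /berak
  ok
% arbor recite p: /brasme/sosmo
  ge_ost
% cubby setk k: tiplewol v: zivudes
  nil
% cubby setk k: tapluko_us v: buslub
  nil
% arbor listout p: /
  [brasme/]
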